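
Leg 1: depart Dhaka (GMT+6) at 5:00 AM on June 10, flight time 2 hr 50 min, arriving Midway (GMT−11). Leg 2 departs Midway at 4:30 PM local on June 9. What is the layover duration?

Convert departure to UTC: 5:00 AM − 6:00 = 11:00 PM UTC on Jun 9.
Add 2 hours and 50 minutes flight time → 1:50 AM UTC (Jun 10).
Midway is UTC−11:00, so local arrival = 1:50 AM − 11:00 = 2:50 PM on Jun 9.
Layover = 4:30 PM − 2:50 PM = 1 hour 40 minutes.

1 hour 40 minutes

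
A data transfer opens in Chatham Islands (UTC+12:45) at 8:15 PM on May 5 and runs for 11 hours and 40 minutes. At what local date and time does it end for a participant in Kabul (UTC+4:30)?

11:40 PM on May 5

Convert start to UTC: 8:15 PM − 12:45 = 7:30 AM UTC on May 5.
Add 11 hours and 40 minutes duration → 7:10 PM UTC.
Kabul is UTC+4:30, so local end time = 7:10 PM + 4:30 = 11:40 PM on May 5.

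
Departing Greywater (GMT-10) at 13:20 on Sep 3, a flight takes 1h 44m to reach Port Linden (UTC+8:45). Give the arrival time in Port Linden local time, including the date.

09:49 on September 4

Convert departure to UTC: 13:20 + 10:00 = 23:20 UTC on Sep 3.
Add 1 hour 44 minutes travel time → 01:04 UTC (Sep 4).
Port Linden is UTC+8:45, so local arrival = 01:04 + 8:45 = 09:49 on Sep 4.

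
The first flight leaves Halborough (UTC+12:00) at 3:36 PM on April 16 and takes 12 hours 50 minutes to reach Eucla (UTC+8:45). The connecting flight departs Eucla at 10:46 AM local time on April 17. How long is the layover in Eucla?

9 hours 35 minutes

Convert departure to UTC: 3:36 PM − 12:00 = 3:36 AM UTC on Apr 16.
Add 12 hours 50 minutes flight time → 4:26 PM UTC.
Eucla is UTC+8:45, so local arrival = 4:26 PM + 8:45 = 1:11 AM on Apr 17.
Layover = 10:46 AM − 1:11 AM = 9 hours 35 minutes.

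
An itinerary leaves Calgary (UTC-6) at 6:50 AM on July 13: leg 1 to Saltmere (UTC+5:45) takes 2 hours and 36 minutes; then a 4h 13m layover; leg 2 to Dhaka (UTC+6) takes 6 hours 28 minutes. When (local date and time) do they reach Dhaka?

Convert departure to UTC: 6:50 AM + 6:00 = 12:50 PM UTC on Jul 13.
Add 2 hours 36 minutes leg 1 → 3:26 PM UTC.
Add 4 hours and 13 minutes layover in Saltmere → 7:39 PM UTC.
Add 6 hours 28 minutes leg 2 → 2:07 AM UTC (Jul 14).
Dhaka is UTC+6:00, so local arrival = 2:07 AM + 6:00 = 8:07 AM on Jul 14.

8:07 AM on July 14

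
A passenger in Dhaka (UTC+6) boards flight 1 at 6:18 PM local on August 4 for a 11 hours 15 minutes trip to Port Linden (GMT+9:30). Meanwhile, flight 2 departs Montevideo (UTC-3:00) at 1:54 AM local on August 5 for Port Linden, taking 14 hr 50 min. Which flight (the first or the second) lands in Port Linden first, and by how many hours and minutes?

Flight 1 in UTC: 6:18 PM − 6:00 = 12:18 PM on Aug 4.
+11 hours 15 minutes → arrive 11:33 PM UTC on Aug 4.
Flight 2 in UTC: 1:54 AM + 3:00 = 4:54 AM on Aug 5.
+14 hours and 50 minutes → arrive 7:44 PM UTC on Aug 5.
Flight 1 lands earlier by 20 hours 11 minutes.

the first, by 20 hours 11 minutes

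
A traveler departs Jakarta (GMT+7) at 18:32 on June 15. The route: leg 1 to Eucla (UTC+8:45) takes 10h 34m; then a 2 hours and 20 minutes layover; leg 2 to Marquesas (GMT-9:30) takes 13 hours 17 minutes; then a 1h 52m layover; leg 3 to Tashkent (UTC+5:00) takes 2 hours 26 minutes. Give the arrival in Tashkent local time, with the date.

23:01 on June 16

Convert departure to UTC: 18:32 − 7:00 = 11:32 UTC on Jun 15.
Add 10 hours 34 minutes leg 1 → 22:06 UTC.
Add 2 hours 20 minutes layover in Eucla → 00:26 UTC (Jun 16).
Add 13 hours 17 minutes leg 2 → 13:43 UTC.
Add 1 hour and 52 minutes layover in Marquesas → 15:35 UTC.
Add 2 hours 26 minutes leg 3 → 18:01 UTC.
Tashkent is UTC+5:00, so local arrival = 18:01 + 5:00 = 23:01 on Jun 16.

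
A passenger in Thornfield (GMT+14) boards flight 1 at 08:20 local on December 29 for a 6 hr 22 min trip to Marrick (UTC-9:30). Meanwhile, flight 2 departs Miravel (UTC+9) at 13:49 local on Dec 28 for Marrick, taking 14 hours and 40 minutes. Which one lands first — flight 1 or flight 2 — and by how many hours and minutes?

Flight 1 in UTC: 08:20 − 14:00 = 18:20 on Dec 28.
+6 hours 22 minutes → arrive 00:42 UTC on Dec 29.
Flight 2 in UTC: 13:49 − 9:00 = 04:49 on Dec 28.
+14 hours and 40 minutes → arrive 19:29 UTC on Dec 28.
Flight 2 lands earlier by 5 hours 13 minutes.

the second, by 5 hours 13 minutes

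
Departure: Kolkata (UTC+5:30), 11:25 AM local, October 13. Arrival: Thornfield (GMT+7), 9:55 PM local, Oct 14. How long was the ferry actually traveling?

33 hours

Thornfield is 1:30 ahead of Kolkata.
Clock-face elapsed time (ignoring zones) is 34 hours 30 minutes.
Actual elapsed = 34 hours 30 minutes − 1:30 = 33 hours.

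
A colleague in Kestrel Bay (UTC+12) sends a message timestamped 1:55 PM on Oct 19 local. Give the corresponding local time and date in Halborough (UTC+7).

8:55 AM on October 19

In UTC: 1:55 PM − 12:00 = 1:55 AM on Oct 19.
Halborough is UTC+7:00: 1:55 AM + 7:00 = 8:55 AM on Oct 19.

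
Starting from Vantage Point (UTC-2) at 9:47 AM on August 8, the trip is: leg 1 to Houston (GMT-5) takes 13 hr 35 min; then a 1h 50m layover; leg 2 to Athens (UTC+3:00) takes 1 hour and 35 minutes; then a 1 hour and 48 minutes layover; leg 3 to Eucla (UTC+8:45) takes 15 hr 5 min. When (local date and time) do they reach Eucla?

6:25 AM on Aug 10

Convert departure to UTC: 9:47 AM + 2:00 = 11:47 AM UTC on Aug 8.
Add 13 hours 35 minutes leg 1 → 1:22 AM UTC (Aug 9).
Add 1 hour 50 minutes layover in Houston → 3:12 AM UTC.
Add 1 hour 35 minutes leg 2 → 4:47 AM UTC.
Add 1 hour and 48 minutes layover in Athens → 6:35 AM UTC.
Add 15 hours 5 minutes leg 3 → 9:40 PM UTC.
Eucla is UTC+8:45, so local arrival = 9:40 PM + 8:45 = 6:25 AM on Aug 10.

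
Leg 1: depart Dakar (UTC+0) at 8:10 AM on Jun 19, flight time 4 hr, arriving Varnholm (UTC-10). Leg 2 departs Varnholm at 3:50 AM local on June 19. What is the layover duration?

1 hour 40 minutes

Dakar is at UTC+0, so departure is already 8:10 AM UTC on Jun 19.
Add 4 hours flight time → 12:10 PM UTC.
Varnholm is UTC−10:00, so local arrival = 12:10 PM − 10:00 = 2:10 AM on Jun 19.
Layover = 3:50 AM − 2:10 AM = 1 hour 40 minutes.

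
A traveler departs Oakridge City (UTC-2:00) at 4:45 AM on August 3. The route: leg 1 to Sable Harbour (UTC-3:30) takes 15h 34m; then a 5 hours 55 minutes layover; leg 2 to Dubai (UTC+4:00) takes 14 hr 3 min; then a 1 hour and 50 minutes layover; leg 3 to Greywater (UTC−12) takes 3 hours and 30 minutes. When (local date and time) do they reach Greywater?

11:37 AM on August 4

Convert departure to UTC: 4:45 AM + 2:00 = 6:45 AM UTC on Aug 3.
Add 15 hours 34 minutes leg 1 → 10:19 PM UTC.
Add 5 hours 55 minutes layover in Sable Harbour → 4:14 AM UTC (Aug 4).
Add 14 hours 3 minutes leg 2 → 6:17 PM UTC.
Add 1 hour and 50 minutes layover in Dubai → 8:07 PM UTC.
Add 3 hours 30 minutes leg 3 → 11:37 PM UTC.
Greywater is UTC−12:00, so local arrival = 11:37 PM − 12:00 = 11:37 AM on Aug 4.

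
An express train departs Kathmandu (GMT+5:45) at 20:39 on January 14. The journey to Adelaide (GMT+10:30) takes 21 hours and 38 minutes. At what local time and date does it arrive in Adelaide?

Convert departure to UTC: 20:39 − 5:45 = 14:54 UTC on Jan 14.
Add 21 hours 38 minutes travel time → 12:32 UTC (Jan 15).
Adelaide is UTC+10:30, so local arrival = 12:32 + 10:30 = 23:02 on Jan 15.

23:02 on Jan 15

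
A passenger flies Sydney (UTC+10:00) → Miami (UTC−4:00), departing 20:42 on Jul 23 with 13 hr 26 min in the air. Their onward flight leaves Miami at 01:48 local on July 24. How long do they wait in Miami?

5 hours 40 minutes

Convert departure to UTC: 20:42 − 10:00 = 10:42 UTC on Jul 23.
Add 13 hours 26 minutes flight time → 00:08 UTC (Jul 24).
Miami is UTC−4:00, so local arrival = 00:08 − 4:00 = 20:08 on Jul 23.
Layover = 01:48 − 20:08 (+1 day) = 5 hours 40 minutes.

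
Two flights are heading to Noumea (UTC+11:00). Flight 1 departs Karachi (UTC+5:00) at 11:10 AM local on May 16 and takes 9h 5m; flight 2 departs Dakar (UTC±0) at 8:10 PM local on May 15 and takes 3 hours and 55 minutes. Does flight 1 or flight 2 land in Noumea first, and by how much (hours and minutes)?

Flight 1 in UTC: 11:10 AM − 5:00 = 6:10 AM on May 16.
+9 hours 5 minutes → arrive 3:15 PM UTC on May 16.
Flight 2 departs at 8:10 PM UTC (May 15).
+3 hours and 55 minutes → arrive 12:05 AM UTC on May 16.
Flight 2 lands earlier by 15 hours 10 minutes.

the second, by 15 hours 10 minutes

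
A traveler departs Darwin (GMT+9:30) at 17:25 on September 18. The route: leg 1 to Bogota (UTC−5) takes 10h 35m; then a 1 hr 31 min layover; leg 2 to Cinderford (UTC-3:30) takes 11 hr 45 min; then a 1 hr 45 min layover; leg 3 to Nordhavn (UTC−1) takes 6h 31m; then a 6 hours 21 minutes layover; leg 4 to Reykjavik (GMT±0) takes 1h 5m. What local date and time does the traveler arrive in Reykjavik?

23:28 on Sep 19

Convert departure to UTC: 17:25 − 9:30 = 07:55 UTC on Sep 18.
Add 10 hours and 35 minutes leg 1 → 18:30 UTC.
Add 1 hour 31 minutes layover in Bogota → 20:01 UTC.
Add 11 hours and 45 minutes leg 2 → 07:46 UTC (Sep 19).
Add 1 hour 45 minutes layover in Cinderford → 09:31 UTC.
Add 6 hours and 31 minutes leg 3 → 16:02 UTC.
Add 6 hours and 21 minutes layover in Nordhavn → 22:23 UTC.
Add 1 hour 5 minutes leg 4 → 23:28 UTC.
Reykjavik is UTC+0, so local arrival is the same: 23:28 on Sep 19.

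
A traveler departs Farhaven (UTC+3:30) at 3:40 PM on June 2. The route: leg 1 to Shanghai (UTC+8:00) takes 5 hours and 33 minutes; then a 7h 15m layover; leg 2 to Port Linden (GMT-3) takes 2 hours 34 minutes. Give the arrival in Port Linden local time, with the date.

12:32 AM on June 3

Convert departure to UTC: 3:40 PM − 3:30 = 12:10 PM UTC on Jun 2.
Add 5 hours 33 minutes leg 1 → 5:43 PM UTC.
Add 7 hours and 15 minutes layover in Shanghai → 12:58 AM UTC (Jun 3).
Add 2 hours and 34 minutes leg 2 → 3:32 AM UTC.
Port Linden is UTC−3:00, so local arrival = 3:32 AM − 3:00 = 12:32 AM on Jun 3.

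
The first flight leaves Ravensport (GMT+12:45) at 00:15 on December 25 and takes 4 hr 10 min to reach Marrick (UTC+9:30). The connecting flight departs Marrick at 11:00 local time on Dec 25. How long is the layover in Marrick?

Convert departure to UTC: 00:15 − 12:45 = 11:30 UTC on Dec 24.
Add 4 hours 10 minutes flight time → 15:40 UTC.
Marrick is UTC+9:30, so local arrival = 15:40 + 9:30 = 01:10 on Dec 25.
Layover = 11:00 − 01:10 = 9 hours 50 minutes.

9 hours 50 minutes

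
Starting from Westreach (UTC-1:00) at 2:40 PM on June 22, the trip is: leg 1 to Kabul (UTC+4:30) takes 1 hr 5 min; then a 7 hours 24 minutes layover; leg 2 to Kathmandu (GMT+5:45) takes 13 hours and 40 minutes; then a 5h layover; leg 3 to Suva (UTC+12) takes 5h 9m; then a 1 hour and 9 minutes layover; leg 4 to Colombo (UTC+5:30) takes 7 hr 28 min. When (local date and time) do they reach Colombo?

Convert departure to UTC: 2:40 PM + 1:00 = 3:40 PM UTC on Jun 22.
Add 1 hour and 5 minutes leg 1 → 4:45 PM UTC.
Add 7 hours and 24 minutes layover in Kabul → 12:09 AM UTC (Jun 23).
Add 13 hours and 40 minutes leg 2 → 1:49 PM UTC.
Add 5 hours layover in Kathmandu → 6:49 PM UTC.
Add 5 hours 9 minutes leg 3 → 11:58 PM UTC.
Add 1 hour and 9 minutes layover in Suva → 1:07 AM UTC (Jun 24).
Add 7 hours and 28 minutes leg 4 → 8:35 AM UTC.
Colombo is UTC+5:30, so local arrival = 8:35 AM + 5:30 = 2:05 PM on Jun 24.

2:05 PM on Jun 24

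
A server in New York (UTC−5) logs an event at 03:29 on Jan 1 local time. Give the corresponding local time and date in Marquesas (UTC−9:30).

In UTC: 03:29 + 5:00 = 08:29 on Jan 1.
Marquesas is UTC−9:30: 08:29 − 9:30 = 22:59 on Dec 31.

22:59 on December 31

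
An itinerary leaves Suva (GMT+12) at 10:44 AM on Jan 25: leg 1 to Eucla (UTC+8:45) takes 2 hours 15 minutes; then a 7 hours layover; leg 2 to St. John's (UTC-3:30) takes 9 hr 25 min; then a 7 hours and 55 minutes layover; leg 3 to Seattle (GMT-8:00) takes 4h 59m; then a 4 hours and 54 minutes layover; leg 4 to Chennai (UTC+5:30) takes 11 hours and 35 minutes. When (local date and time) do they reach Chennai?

Convert departure to UTC: 10:44 AM − 12:00 = 10:44 PM UTC on Jan 24.
Add 2 hours 15 minutes leg 1 → 12:59 AM UTC (Jan 25).
Add 7 hours layover in Eucla → 7:59 AM UTC.
Add 9 hours and 25 minutes leg 2 → 5:24 PM UTC.
Add 7 hours 55 minutes layover in St. John's → 1:19 AM UTC (Jan 26).
Add 4 hours 59 minutes leg 3 → 6:18 AM UTC.
Add 4 hours and 54 minutes layover in Seattle → 11:12 AM UTC.
Add 11 hours and 35 minutes leg 4 → 10:47 PM UTC.
Chennai is UTC+5:30, so local arrival = 10:47 PM + 5:30 = 4:17 AM on Jan 27.

4:17 AM on January 27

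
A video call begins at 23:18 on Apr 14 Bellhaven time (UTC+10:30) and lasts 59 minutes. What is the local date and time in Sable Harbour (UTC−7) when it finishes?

Sable Harbour is 17:30 behind Bellhaven.
After 59 minutes it is 00:17 (Apr 15) in Bellhaven.
Shift by the zone difference: 00:17 − 17:30 = 06:47 on Apr 14 in Sable Harbour.

06:47 on April 14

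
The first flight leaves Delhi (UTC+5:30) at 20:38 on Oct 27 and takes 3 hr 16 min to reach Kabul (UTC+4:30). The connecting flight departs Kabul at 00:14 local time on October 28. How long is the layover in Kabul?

1 hour 20 minutes

Convert departure to UTC: 20:38 − 5:30 = 15:08 UTC on Oct 27.
Add 3 hours and 16 minutes flight time → 18:24 UTC.
Kabul is UTC+4:30, so local arrival = 18:24 + 4:30 = 22:54 on Oct 27.
Layover = 00:14 − 22:54 (+1 day) = 1 hour 20 minutes.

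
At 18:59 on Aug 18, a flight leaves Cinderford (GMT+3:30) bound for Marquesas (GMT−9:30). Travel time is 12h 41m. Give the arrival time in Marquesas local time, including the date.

18:40 on Aug 18

Convert departure to UTC: 18:59 − 3:30 = 15:29 UTC on Aug 18.
Add 12 hours 41 minutes travel time → 04:10 UTC (Aug 19).
Marquesas is UTC−9:30, so local arrival = 04:10 − 9:30 = 18:40 on Aug 18.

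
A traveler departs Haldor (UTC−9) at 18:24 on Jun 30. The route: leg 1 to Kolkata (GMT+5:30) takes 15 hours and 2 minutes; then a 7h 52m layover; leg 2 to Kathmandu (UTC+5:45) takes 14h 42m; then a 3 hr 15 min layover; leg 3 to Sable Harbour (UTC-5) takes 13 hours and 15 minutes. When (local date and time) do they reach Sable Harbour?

04:30 on July 3

Convert departure to UTC: 18:24 + 9:00 = 03:24 UTC on Jul 1.
Add 15 hours and 2 minutes leg 1 → 18:26 UTC.
Add 7 hours and 52 minutes layover in Kolkata → 02:18 UTC (Jul 2).
Add 14 hours and 42 minutes leg 2 → 17:00 UTC.
Add 3 hours and 15 minutes layover in Kathmandu → 20:15 UTC.
Add 13 hours and 15 minutes leg 3 → 09:30 UTC (Jul 3).
Sable Harbour is UTC−5:00, so local arrival = 09:30 − 5:00 = 04:30 on Jul 3.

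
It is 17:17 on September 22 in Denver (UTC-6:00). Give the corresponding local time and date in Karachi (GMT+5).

04:17 on Sep 23

In UTC: 17:17 + 6:00 = 23:17 on Sep 22.
Karachi is UTC+5:00: 23:17 + 5:00 = 04:17 on Sep 23.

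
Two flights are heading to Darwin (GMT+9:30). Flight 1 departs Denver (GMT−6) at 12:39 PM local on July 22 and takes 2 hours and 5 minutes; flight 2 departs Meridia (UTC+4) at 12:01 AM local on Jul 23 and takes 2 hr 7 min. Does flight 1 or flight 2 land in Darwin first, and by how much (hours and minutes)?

the first, by 1 hour 24 minutes

Flight 1 in UTC: 12:39 PM + 6:00 = 6:39 PM on Jul 22.
+2 hours 5 minutes → arrive 8:44 PM UTC on Jul 22.
Flight 2 in UTC: 12:01 AM − 4:00 = 8:01 PM on Jul 22.
+2 hours and 7 minutes → arrive 10:08 PM UTC on Jul 22.
Flight 1 lands earlier by 1 hour 24 minutes.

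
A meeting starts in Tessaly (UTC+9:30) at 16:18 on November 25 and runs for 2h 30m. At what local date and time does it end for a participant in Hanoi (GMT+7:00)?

16:18 on November 25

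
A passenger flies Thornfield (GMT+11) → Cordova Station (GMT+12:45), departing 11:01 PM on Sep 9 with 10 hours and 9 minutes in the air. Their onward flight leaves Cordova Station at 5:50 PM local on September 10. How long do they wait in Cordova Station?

6 hours 55 minutes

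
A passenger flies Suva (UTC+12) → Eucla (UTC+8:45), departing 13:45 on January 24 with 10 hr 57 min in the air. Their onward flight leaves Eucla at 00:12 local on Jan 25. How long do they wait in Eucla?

Convert departure to UTC: 13:45 − 12:00 = 01:45 UTC on Jan 24.
Add 10 hours 57 minutes flight time → 12:42 UTC.
Eucla is UTC+8:45, so local arrival = 12:42 + 8:45 = 21:27 on Jan 24.
Layover = 00:12 − 21:27 (+1 day) = 2 hours 45 minutes.

2 hours 45 minutes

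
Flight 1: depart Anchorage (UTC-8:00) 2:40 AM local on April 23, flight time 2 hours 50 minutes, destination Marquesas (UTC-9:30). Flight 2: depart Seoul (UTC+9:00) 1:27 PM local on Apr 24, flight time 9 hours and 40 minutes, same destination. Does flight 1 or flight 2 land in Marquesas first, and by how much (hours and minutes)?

Flight 1 in UTC: 2:40 AM + 8:00 = 10:40 AM on Apr 23.
+2 hours 50 minutes → arrive 1:30 PM UTC on Apr 23.
Flight 2 in UTC: 1:27 PM − 9:00 = 4:27 AM on Apr 24.
+9 hours and 40 minutes → arrive 2:07 PM UTC on Apr 24.
Flight 1 lands earlier by 24 hours 37 minutes.

the first, by 24 hours 37 minutes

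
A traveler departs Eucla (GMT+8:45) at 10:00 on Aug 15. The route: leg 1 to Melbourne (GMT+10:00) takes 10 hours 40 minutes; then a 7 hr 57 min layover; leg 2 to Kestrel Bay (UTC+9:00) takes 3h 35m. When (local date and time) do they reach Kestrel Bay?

08:27 on August 16

Convert departure to UTC: 10:00 − 8:45 = 01:15 UTC on Aug 15.
Add 10 hours and 40 minutes leg 1 → 11:55 UTC.
Add 7 hours and 57 minutes layover in Melbourne → 19:52 UTC.
Add 3 hours and 35 minutes leg 2 → 23:27 UTC.
Kestrel Bay is UTC+9:00, so local arrival = 23:27 + 9:00 = 08:27 on Aug 16.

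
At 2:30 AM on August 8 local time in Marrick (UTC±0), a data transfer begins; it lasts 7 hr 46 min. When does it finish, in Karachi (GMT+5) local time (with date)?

3:16 PM on Aug 8

Marrick is at UTC+0, so start is already 2:30 AM UTC on Aug 8.
Add 7 hours and 46 minutes duration → 10:16 AM UTC.
Karachi is UTC+5:00, so local end time = 10:16 AM + 5:00 = 3:16 PM on Aug 8.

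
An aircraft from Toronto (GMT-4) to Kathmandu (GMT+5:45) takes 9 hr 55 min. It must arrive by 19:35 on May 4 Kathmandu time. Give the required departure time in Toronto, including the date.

Target arrival in UTC: 19:35 − 5:45 = 13:50 on May 4.
Subtract 9 hours 55 minutes → departure 03:55 UTC on May 4.
Toronto is UTC−4:00: 03:55 − 4:00 = 23:55 on May 3.

23:55 on May 3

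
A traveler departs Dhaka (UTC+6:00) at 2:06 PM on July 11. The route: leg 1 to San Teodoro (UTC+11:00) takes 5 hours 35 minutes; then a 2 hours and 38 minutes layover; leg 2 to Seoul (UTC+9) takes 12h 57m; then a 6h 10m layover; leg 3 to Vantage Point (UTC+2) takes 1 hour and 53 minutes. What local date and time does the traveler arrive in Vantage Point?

3:19 PM on July 12

Convert departure to UTC: 2:06 PM − 6:00 = 8:06 AM UTC on Jul 11.
Add 5 hours and 35 minutes leg 1 → 1:41 PM UTC.
Add 2 hours and 38 minutes layover in San Teodoro → 4:19 PM UTC.
Add 12 hours and 57 minutes leg 2 → 5:16 AM UTC (Jul 12).
Add 6 hours and 10 minutes layover in Seoul → 11:26 AM UTC.
Add 1 hour 53 minutes leg 3 → 1:19 PM UTC.
Vantage Point is UTC+2:00, so local arrival = 1:19 PM + 2:00 = 3:19 PM on Jul 12.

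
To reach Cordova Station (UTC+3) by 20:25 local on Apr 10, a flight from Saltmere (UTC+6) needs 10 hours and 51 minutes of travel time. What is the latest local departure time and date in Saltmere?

12:34 on Apr 10

Target arrival in UTC: 20:25 − 3:00 = 17:25 on Apr 10.
Subtract 10 hours 51 minutes → departure 06:34 UTC on Apr 10.
Saltmere is UTC+6:00: 06:34 + 6:00 = 12:34 on Apr 10.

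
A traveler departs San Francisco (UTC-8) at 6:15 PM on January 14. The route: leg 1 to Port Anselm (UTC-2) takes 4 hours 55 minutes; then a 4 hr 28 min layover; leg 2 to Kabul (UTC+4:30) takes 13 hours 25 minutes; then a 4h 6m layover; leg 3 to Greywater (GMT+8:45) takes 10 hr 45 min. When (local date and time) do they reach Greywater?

12:39 AM on January 17

Convert departure to UTC: 6:15 PM + 8:00 = 2:15 AM UTC on Jan 15.
Add 4 hours 55 minutes leg 1 → 7:10 AM UTC.
Add 4 hours and 28 minutes layover in Port Anselm → 11:38 AM UTC.
Add 13 hours 25 minutes leg 2 → 1:03 AM UTC (Jan 16).
Add 4 hours and 6 minutes layover in Kabul → 5:09 AM UTC.
Add 10 hours and 45 minutes leg 3 → 3:54 PM UTC.
Greywater is UTC+8:45, so local arrival = 3:54 PM + 8:45 = 12:39 AM on Jan 17.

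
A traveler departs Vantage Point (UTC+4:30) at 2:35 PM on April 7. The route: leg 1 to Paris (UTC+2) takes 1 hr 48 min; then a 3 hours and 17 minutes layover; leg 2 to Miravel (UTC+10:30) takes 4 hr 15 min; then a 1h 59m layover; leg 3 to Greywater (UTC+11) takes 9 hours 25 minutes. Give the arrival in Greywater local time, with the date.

5:49 PM on April 8

Convert departure to UTC: 2:35 PM − 4:30 = 10:05 AM UTC on Apr 7.
Add 1 hour and 48 minutes leg 1 → 11:53 AM UTC.
Add 3 hours and 17 minutes layover in Paris → 3:10 PM UTC.
Add 4 hours 15 minutes leg 2 → 7:25 PM UTC.
Add 1 hour and 59 minutes layover in Miravel → 9:24 PM UTC.
Add 9 hours and 25 minutes leg 3 → 6:49 AM UTC (Apr 8).
Greywater is UTC+11:00, so local arrival = 6:49 AM + 11:00 = 5:49 PM on Apr 8.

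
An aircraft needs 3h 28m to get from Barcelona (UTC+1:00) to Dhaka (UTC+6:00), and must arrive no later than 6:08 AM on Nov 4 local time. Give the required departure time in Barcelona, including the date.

Target arrival in UTC: 6:08 AM − 6:00 = 12:08 AM on Nov 4.
Subtract 3 hours 28 minutes → departure 8:40 PM UTC on Nov 3.
Barcelona is UTC+1:00: 8:40 PM + 1:00 = 9:40 PM on Nov 3.

9:40 PM on November 3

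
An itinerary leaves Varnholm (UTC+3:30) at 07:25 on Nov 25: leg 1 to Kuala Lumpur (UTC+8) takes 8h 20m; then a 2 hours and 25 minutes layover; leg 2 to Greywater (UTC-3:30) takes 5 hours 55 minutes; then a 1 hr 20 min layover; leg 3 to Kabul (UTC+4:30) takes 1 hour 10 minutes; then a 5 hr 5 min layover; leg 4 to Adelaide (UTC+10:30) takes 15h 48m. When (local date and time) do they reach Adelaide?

06:28 on Nov 27

Convert departure to UTC: 07:25 − 3:30 = 03:55 UTC on Nov 25.
Add 8 hours and 20 minutes leg 1 → 12:15 UTC.
Add 2 hours 25 minutes layover in Kuala Lumpur → 14:40 UTC.
Add 5 hours and 55 minutes leg 2 → 20:35 UTC.
Add 1 hour 20 minutes layover in Greywater → 21:55 UTC.
Add 1 hour and 10 minutes leg 3 → 23:05 UTC.
Add 5 hours 5 minutes layover in Kabul → 04:10 UTC (Nov 26).
Add 15 hours and 48 minutes leg 4 → 19:58 UTC.
Adelaide is UTC+10:30, so local arrival = 19:58 + 10:30 = 06:28 on Nov 27.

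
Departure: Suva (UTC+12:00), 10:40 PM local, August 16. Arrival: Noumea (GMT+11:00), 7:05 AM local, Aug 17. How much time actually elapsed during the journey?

Departure in UTC: 10:40 PM − 12:00 = 10:40 AM on Aug 16.
Arrival in UTC: 7:05 AM − 11:00 = 8:05 PM on Aug 16.
Elapsed = 8:05 PM − 10:40 AM = 9 hours 25 minutes.

9 hours 25 minutes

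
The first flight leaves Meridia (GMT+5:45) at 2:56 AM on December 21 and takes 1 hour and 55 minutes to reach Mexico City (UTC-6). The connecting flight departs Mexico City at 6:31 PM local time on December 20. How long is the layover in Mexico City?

1 hour 25 minutes

Convert departure to UTC: 2:56 AM − 5:45 = 9:11 PM UTC on Dec 20.
Add 1 hour and 55 minutes flight time → 11:06 PM UTC.
Mexico City is UTC−6:00, so local arrival = 11:06 PM − 6:00 = 5:06 PM on Dec 20.
Layover = 6:31 PM − 5:06 PM = 1 hour 25 minutes.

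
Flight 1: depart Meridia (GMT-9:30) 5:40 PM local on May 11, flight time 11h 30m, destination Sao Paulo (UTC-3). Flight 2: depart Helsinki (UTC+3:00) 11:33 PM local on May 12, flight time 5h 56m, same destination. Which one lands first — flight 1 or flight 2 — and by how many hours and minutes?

the first, by 11 hours 49 minutes

Flight 1 in UTC: 5:40 PM + 9:30 = 3:10 AM on May 12.
+11 hours and 30 minutes → arrive 2:40 PM UTC on May 12.
Flight 2 in UTC: 11:33 PM − 3:00 = 8:33 PM on May 12.
+5 hours and 56 minutes → arrive 2:29 AM UTC on May 13.
Flight 1 lands earlier by 11 hours 49 minutes.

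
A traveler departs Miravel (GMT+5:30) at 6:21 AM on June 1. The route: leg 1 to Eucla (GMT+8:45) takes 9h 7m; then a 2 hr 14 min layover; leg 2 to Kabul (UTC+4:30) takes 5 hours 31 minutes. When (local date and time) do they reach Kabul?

10:13 PM on June 1

Convert departure to UTC: 6:21 AM − 5:30 = 12:51 AM UTC on Jun 1.
Add 9 hours 7 minutes leg 1 → 9:58 AM UTC.
Add 2 hours 14 minutes layover in Eucla → 12:12 PM UTC.
Add 5 hours and 31 minutes leg 2 → 5:43 PM UTC.
Kabul is UTC+4:30, so local arrival = 5:43 PM + 4:30 = 10:13 PM on Jun 1.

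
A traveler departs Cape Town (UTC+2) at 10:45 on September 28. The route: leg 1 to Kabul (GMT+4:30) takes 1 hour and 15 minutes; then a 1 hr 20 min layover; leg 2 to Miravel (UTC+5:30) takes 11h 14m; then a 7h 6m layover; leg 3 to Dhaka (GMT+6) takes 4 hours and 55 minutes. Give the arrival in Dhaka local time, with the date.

16:35 on September 29

Convert departure to UTC: 10:45 − 2:00 = 08:45 UTC on Sep 28.
Add 1 hour and 15 minutes leg 1 → 10:00 UTC.
Add 1 hour and 20 minutes layover in Kabul → 11:20 UTC.
Add 11 hours 14 minutes leg 2 → 22:34 UTC.
Add 7 hours and 6 minutes layover in Miravel → 05:40 UTC (Sep 29).
Add 4 hours 55 minutes leg 3 → 10:35 UTC.
Dhaka is UTC+6:00, so local arrival = 10:35 + 6:00 = 16:35 on Sep 29.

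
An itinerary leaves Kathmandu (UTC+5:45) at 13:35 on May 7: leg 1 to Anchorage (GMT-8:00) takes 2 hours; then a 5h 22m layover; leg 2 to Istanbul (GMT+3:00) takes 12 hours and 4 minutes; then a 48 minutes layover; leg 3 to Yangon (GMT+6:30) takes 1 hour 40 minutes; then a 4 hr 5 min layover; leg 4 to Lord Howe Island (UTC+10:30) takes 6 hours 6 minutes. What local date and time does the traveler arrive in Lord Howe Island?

Convert departure to UTC: 13:35 − 5:45 = 07:50 UTC on May 7.
Add 2 hours leg 1 → 09:50 UTC.
Add 5 hours and 22 minutes layover in Anchorage → 15:12 UTC.
Add 12 hours and 4 minutes leg 2 → 03:16 UTC (May 8).
Add 48 minutes layover in Istanbul → 04:04 UTC.
Add 1 hour and 40 minutes leg 3 → 05:44 UTC.
Add 4 hours and 5 minutes layover in Yangon → 09:49 UTC.
Add 6 hours and 6 minutes leg 4 → 15:55 UTC.
Lord Howe Island is UTC+10:30, so local arrival = 15:55 + 10:30 = 02:25 on May 9.

02:25 on May 9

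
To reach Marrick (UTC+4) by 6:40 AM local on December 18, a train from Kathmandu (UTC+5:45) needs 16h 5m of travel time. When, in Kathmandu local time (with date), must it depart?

4:20 PM on December 17

Target arrival in UTC: 6:40 AM − 4:00 = 2:40 AM on Dec 18.
Subtract 16 hours and 5 minutes → departure 10:35 AM UTC on Dec 17.
Kathmandu is UTC+5:45: 10:35 AM + 5:45 = 4:20 PM on Dec 17.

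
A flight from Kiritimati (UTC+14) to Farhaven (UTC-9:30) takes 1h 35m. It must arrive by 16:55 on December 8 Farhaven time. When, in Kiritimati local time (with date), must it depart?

Target arrival in UTC: 16:55 + 9:30 = 02:25 on Dec 9.
Subtract 1 hour 35 minutes → departure 00:50 UTC on Dec 9.
Kiritimati is UTC+14:00: 00:50 + 14:00 = 14:50 on Dec 9.

14:50 on Dec 9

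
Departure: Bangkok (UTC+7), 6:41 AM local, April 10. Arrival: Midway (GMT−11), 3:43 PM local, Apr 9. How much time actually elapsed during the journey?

3 hours 2 minutes

Departure in UTC: 6:41 AM − 7:00 = 11:41 PM on Apr 9.
Arrival in UTC: 3:43 PM + 11:00 = 2:43 AM on Apr 10.
Elapsed = 2:43 AM − 11:41 PM (+1 day) = 3 hours 2 minutes.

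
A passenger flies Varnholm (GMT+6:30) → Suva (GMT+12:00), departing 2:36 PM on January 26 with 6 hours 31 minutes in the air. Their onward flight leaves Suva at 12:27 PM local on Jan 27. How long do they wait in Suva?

Convert departure to UTC: 2:36 PM − 6:30 = 8:06 AM UTC on Jan 26.
Add 6 hours and 31 minutes flight time → 2:37 PM UTC.
Suva is UTC+12:00, so local arrival = 2:37 PM + 12:00 = 2:37 AM on Jan 27.
Layover = 12:27 PM − 2:37 AM = 9 hours 50 minutes.

9 hours 50 minutes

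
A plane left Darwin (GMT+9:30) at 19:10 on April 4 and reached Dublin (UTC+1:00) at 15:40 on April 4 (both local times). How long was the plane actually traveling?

5 hours

Departure in UTC: 19:10 − 9:30 = 09:40 on Apr 4.
Arrival in UTC: 15:40 − 1:00 = 14:40 on Apr 4.
Elapsed = 14:40 − 09:40 = 5 hours.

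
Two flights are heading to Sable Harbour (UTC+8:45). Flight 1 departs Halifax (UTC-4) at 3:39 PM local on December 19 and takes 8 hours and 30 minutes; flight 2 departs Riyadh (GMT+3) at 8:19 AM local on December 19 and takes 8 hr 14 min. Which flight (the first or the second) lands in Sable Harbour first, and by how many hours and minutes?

Flight 1 in UTC: 3:39 PM + 4:00 = 7:39 PM on Dec 19.
+8 hours and 30 minutes → arrive 4:09 AM UTC on Dec 20.
Flight 2 in UTC: 8:19 AM − 3:00 = 5:19 AM on Dec 19.
+8 hours 14 minutes → arrive 1:33 PM UTC on Dec 19.
Flight 2 lands earlier by 14 hours 36 minutes.

the second, by 14 hours 36 minutes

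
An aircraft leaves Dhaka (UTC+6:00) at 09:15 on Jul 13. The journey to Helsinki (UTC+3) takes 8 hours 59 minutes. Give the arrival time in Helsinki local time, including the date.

15:14 on July 13

Convert departure to UTC: 09:15 − 6:00 = 03:15 UTC on Jul 13.
Add 8 hours 59 minutes travel time → 12:14 UTC.
Helsinki is UTC+3:00, so local arrival = 12:14 + 3:00 = 15:14 on Jul 13.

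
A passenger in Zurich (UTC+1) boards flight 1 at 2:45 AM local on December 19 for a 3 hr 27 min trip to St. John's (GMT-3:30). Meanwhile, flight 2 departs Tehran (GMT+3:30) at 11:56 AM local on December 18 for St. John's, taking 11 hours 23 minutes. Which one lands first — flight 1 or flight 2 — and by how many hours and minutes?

the second, by 9 hours 23 minutes

Flight 1 in UTC: 2:45 AM − 1:00 = 1:45 AM on Dec 19.
+3 hours and 27 minutes → arrive 5:12 AM UTC on Dec 19.
Flight 2 in UTC: 11:56 AM − 3:30 = 8:26 AM on Dec 18.
+11 hours and 23 minutes → arrive 7:49 PM UTC on Dec 18.
Flight 2 lands earlier by 9 hours 23 minutes.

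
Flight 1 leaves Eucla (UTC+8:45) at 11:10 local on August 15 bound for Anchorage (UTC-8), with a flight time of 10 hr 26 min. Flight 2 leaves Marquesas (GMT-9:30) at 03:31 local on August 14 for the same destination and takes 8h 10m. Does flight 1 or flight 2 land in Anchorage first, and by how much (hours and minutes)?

Flight 1 in UTC: 11:10 − 8:45 = 02:25 on Aug 15.
+10 hours and 26 minutes → arrive 12:51 UTC on Aug 15.
Flight 2 in UTC: 03:31 + 9:30 = 13:01 on Aug 14.
+8 hours 10 minutes → arrive 21:11 UTC on Aug 14.
Flight 2 lands earlier by 15 hours 40 minutes.

the second, by 15 hours 40 minutes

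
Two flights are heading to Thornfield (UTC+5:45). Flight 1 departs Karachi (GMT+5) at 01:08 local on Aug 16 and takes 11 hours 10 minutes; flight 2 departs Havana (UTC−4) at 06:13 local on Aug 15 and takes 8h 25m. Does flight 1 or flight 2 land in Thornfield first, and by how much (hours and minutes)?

the second, by 12 hours 40 minutes

Flight 1 in UTC: 01:08 − 5:00 = 20:08 on Aug 15.
+11 hours 10 minutes → arrive 07:18 UTC on Aug 16.
Flight 2 in UTC: 06:13 + 4:00 = 10:13 on Aug 15.
+8 hours and 25 minutes → arrive 18:38 UTC on Aug 15.
Flight 2 lands earlier by 12 hours 40 minutes.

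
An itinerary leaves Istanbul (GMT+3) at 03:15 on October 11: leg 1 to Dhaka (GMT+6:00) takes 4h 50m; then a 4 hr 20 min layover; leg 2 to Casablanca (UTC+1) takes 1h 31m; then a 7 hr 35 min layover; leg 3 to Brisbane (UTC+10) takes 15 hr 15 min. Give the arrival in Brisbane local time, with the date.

19:46 on October 12

Convert departure to UTC: 03:15 − 3:00 = 00:15 UTC on Oct 11.
Add 4 hours 50 minutes leg 1 → 05:05 UTC.
Add 4 hours and 20 minutes layover in Dhaka → 09:25 UTC.
Add 1 hour and 31 minutes leg 2 → 10:56 UTC.
Add 7 hours and 35 minutes layover in Casablanca → 18:31 UTC.
Add 15 hours and 15 minutes leg 3 → 09:46 UTC (Oct 12).
Brisbane is UTC+10:00, so local arrival = 09:46 + 10:00 = 19:46 on Oct 12.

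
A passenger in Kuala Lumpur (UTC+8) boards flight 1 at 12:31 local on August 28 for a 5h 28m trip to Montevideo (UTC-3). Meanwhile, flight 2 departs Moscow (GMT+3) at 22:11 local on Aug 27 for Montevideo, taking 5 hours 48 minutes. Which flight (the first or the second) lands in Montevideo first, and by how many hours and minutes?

the second, by 9 hours

Flight 1 in UTC: 12:31 − 8:00 = 04:31 on Aug 28.
+5 hours 28 minutes → arrive 09:59 UTC on Aug 28.
Flight 2 in UTC: 22:11 − 3:00 = 19:11 on Aug 27.
+5 hours 48 minutes → arrive 00:59 UTC on Aug 28.
Flight 2 lands earlier by 9 hours.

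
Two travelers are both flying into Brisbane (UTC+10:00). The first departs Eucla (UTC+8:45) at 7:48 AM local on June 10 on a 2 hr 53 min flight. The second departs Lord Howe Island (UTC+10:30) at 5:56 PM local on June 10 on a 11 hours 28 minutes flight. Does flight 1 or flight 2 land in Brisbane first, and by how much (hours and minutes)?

the first, by 16 hours 58 minutes

Flight 1 in UTC: 7:48 AM − 8:45 = 11:03 PM on Jun 9.
+2 hours 53 minutes → arrive 1:56 AM UTC on Jun 10.
Flight 2 in UTC: 5:56 PM − 10:30 = 7:26 AM on Jun 10.
+11 hours and 28 minutes → arrive 6:54 PM UTC on Jun 10.
Flight 1 lands earlier by 16 hours 58 minutes.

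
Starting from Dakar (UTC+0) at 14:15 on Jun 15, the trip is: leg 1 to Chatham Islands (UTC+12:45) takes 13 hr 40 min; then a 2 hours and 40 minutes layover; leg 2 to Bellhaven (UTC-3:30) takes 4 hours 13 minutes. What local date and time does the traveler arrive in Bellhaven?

07:18 on June 16

Dakar is at UTC+0, so departure is already 14:15 UTC on Jun 15.
Add 13 hours and 40 minutes leg 1 → 03:55 UTC (Jun 16).
Add 2 hours and 40 minutes layover in Chatham Islands → 06:35 UTC.
Add 4 hours 13 minutes leg 2 → 10:48 UTC.
Bellhaven is UTC−3:30, so local arrival = 10:48 − 3:30 = 07:18 on Jun 16.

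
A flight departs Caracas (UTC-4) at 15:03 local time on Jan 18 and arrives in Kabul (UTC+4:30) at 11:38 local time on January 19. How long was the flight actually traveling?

12 hours 5 minutes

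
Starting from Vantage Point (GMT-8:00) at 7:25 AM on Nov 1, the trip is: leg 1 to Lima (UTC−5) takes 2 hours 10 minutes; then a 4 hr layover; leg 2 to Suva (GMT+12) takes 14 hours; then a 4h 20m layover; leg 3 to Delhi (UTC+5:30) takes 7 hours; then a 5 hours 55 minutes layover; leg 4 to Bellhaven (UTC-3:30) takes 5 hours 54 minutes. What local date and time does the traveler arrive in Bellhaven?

Convert departure to UTC: 7:25 AM + 8:00 = 3:25 PM UTC on Nov 1.
Add 2 hours 10 minutes leg 1 → 5:35 PM UTC.
Add 4 hours layover in Lima → 9:35 PM UTC.
Add 14 hours leg 2 → 11:35 AM UTC (Nov 2).
Add 4 hours 20 minutes layover in Suva → 3:55 PM UTC.
Add 7 hours leg 3 → 10:55 PM UTC.
Add 5 hours 55 minutes layover in Delhi → 4:50 AM UTC (Nov 3).
Add 5 hours and 54 minutes leg 4 → 10:44 AM UTC.
Bellhaven is UTC−3:30, so local arrival = 10:44 AM − 3:30 = 7:14 AM on Nov 3.

7:14 AM on Nov 3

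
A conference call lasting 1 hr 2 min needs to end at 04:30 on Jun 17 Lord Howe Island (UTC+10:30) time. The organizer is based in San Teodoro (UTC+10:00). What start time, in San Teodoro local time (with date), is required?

Target end time in UTC: 04:30 − 10:30 = 18:00 on Jun 16.
Subtract 1 hour 2 minutes → start 16:58 UTC on Jun 16.
San Teodoro is UTC+10:00: 16:58 + 10:00 = 02:58 on Jun 17.

02:58 on Jun 17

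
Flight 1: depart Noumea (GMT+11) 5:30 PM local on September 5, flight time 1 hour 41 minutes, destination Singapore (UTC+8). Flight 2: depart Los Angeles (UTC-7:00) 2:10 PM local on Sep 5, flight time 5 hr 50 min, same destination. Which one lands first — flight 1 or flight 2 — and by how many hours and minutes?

the first, by 18 hours 49 minutes

Flight 1 in UTC: 5:30 PM − 11:00 = 6:30 AM on Sep 5.
+1 hour and 41 minutes → arrive 8:11 AM UTC on Sep 5.
Flight 2 in UTC: 2:10 PM + 7:00 = 9:10 PM on Sep 5.
+5 hours 50 minutes → arrive 3:00 AM UTC on Sep 6.
Flight 1 lands earlier by 18 hours 49 minutes.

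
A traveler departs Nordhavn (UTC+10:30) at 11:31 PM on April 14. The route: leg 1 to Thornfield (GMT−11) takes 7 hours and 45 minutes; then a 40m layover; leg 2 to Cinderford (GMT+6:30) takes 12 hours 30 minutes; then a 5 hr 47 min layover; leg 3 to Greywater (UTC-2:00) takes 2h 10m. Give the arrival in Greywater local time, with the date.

Convert departure to UTC: 11:31 PM − 10:30 = 1:01 PM UTC on Apr 14.
Add 7 hours and 45 minutes leg 1 → 8:46 PM UTC.
Add 40 minutes layover in Thornfield → 9:26 PM UTC.
Add 12 hours and 30 minutes leg 2 → 9:56 AM UTC (Apr 15).
Add 5 hours and 47 minutes layover in Cinderford → 3:43 PM UTC.
Add 2 hours and 10 minutes leg 3 → 5:53 PM UTC.
Greywater is UTC−2:00, so local arrival = 5:53 PM − 2:00 = 3:53 PM on Apr 15.

3:53 PM on Apr 15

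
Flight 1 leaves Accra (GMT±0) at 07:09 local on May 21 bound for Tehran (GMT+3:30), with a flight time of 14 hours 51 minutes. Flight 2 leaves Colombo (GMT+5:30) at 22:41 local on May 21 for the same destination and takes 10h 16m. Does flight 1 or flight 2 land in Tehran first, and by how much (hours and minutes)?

the first, by 5 hours 27 minutes

Flight 1 departs at 07:09 UTC (May 21).
+14 hours 51 minutes → arrive 22:00 UTC on May 21.
Flight 2 in UTC: 22:41 − 5:30 = 17:11 on May 21.
+10 hours and 16 minutes → arrive 03:27 UTC on May 22.
Flight 1 lands earlier by 5 hours 27 minutes.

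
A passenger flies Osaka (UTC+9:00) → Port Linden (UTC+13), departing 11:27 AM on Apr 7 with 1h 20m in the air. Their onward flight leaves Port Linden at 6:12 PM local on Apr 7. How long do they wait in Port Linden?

1 hour 25 minutes

Convert departure to UTC: 11:27 AM − 9:00 = 2:27 AM UTC on Apr 7.
Add 1 hour and 20 minutes flight time → 3:47 AM UTC.
Port Linden is UTC+13:00, so local arrival = 3:47 AM + 13:00 = 4:47 PM on Apr 7.
Layover = 6:12 PM − 4:47 PM = 1 hour 25 minutes.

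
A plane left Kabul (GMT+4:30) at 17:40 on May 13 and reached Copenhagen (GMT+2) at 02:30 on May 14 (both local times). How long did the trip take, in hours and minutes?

11 hours 20 minutes

Departure in UTC: 17:40 − 4:30 = 13:10 on May 13.
Arrival in UTC: 02:30 − 2:00 = 00:30 on May 14.
Elapsed = 00:30 − 13:10 (+1 day) = 11 hours 20 minutes.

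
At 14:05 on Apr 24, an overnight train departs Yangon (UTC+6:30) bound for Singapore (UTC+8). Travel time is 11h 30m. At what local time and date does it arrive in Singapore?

03:05 on April 25

Singapore is 1:30 ahead of Yangon.
After 11 hours 30 minutes it is 01:35 (Apr 25) in Yangon.
Shift by the zone difference: 01:35 + 1:30 = 03:05 on Apr 25 in Singapore.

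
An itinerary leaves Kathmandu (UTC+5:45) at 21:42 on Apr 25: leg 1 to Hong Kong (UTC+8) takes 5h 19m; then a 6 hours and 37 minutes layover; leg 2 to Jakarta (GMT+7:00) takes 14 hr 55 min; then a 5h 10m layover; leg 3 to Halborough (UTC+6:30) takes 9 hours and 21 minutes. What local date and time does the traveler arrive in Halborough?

Convert departure to UTC: 21:42 − 5:45 = 15:57 UTC on Apr 25.
Add 5 hours 19 minutes leg 1 → 21:16 UTC.
Add 6 hours 37 minutes layover in Hong Kong → 03:53 UTC (Apr 26).
Add 14 hours and 55 minutes leg 2 → 18:48 UTC.
Add 5 hours 10 minutes layover in Jakarta → 23:58 UTC.
Add 9 hours and 21 minutes leg 3 → 09:19 UTC (Apr 27).
Halborough is UTC+6:30, so local arrival = 09:19 + 6:30 = 15:49 on Apr 27.

15:49 on April 27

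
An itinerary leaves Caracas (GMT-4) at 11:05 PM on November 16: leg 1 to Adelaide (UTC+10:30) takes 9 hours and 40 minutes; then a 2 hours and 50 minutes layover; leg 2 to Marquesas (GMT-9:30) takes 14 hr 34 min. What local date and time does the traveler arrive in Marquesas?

8:39 PM on November 17

Convert departure to UTC: 11:05 PM + 4:00 = 3:05 AM UTC on Nov 17.
Add 9 hours 40 minutes leg 1 → 12:45 PM UTC.
Add 2 hours 50 minutes layover in Adelaide → 3:35 PM UTC.
Add 14 hours and 34 minutes leg 2 → 6:09 AM UTC (Nov 18).
Marquesas is UTC−9:30, so local arrival = 6:09 AM − 9:30 = 8:39 PM on Nov 17.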